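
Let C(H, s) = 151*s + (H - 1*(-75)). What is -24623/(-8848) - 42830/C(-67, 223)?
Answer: 450367423/298009488 ≈ 1.5113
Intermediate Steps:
C(H, s) = 75 + H + 151*s (C(H, s) = 151*s + (H + 75) = 151*s + (75 + H) = 75 + H + 151*s)
-24623/(-8848) - 42830/C(-67, 223) = -24623/(-8848) - 42830/(75 - 67 + 151*223) = -24623*(-1/8848) - 42830/(75 - 67 + 33673) = 24623/8848 - 42830/33681 = 450367423/298009488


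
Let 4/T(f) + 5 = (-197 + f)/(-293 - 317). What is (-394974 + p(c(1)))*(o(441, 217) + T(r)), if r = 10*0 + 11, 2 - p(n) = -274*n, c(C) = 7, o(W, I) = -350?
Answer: 24684773835/179 ≈ 1.3790e+8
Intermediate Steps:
p(n) = 2 + 274*n (p(n) = 2 - (-274)*n = 2 + 274*n)
r = 11 (r = 0 + 11 = 11)
T(f) = 4/(-2853/610 - f/610) (T(f) = 4/(-5 + (-197 + f)/(-293 - 317)) = 4/(-5 + (-197 + f)/(-610)) = 4/(-5 + (-197 + f)*(-1/610)) = 4/(-5 + (197/610 - f/610)) = 4/(-2853/610 - f/610))
(-394974 + p(c(1)))*(o(441, 217) + T(r)) = (-394974 + (2 + 274*7))*(-350 - 2440/(2853 + 11)) = (-394974 + (2 + 1918))*(-350 - 2440/2864) = (-394974 + 1920)*(-350 - 2440*1/2864) = -393054*(-350 - 305/358) = -393054*(-125605/358) = 24684773835/179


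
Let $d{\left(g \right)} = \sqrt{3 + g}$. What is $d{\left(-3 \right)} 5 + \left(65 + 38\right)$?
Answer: $103$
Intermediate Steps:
$d{\left(-3 \right)} 5 + \left(65 + 38\right) = \sqrt{3 - 3} \cdot 5 + \left(65 + 38\right) = \sqrt{0} \cdot 5 + 103 = 0 \cdot 5 + 103 = 0 + 103 = 103$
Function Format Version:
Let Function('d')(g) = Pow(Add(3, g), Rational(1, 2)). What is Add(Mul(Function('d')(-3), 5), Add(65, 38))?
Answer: 103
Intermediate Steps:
Add(Mul(Function('d')(-3), 5), Add(65, 38)) = Add(Mul(Pow(Add(3, -3), Rational(1, 2)), 5), Add(65, 38)) = Add(Mul(Pow(0, Rational(1, 2)), 5), 103) = Add(Mul(0, 5), 103) = Add(0, 103) = 103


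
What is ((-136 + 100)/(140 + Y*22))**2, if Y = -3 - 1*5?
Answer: 1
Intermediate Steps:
Y = -8 (Y = -3 - 5 = -8)
((-136 + 100)/(140 + Y*22))**2 = ((-136 + 100)/(140 - 8*22))**2 = (-36/(140 - 176))**2 = (-36/(-36))**2 = (-36*(-1/36))**2 = 1**2 = 1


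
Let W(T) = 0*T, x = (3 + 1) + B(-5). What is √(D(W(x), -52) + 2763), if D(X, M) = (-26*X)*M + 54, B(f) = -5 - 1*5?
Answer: 3*√313 ≈ 53.075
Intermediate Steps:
B(f) = -10 (B(f) = -5 - 5 = -10)
x = -6 (x = (3 + 1) - 10 = 4 - 10 = -6)
W(T) = 0
D(X, M) = 54 - 26*M*X (D(X, M) = -26*M*X + 54 = 54 - 26*M*X)
√(D(W(x), -52) + 2763) = √((54 - 26*(-52)*0) + 2763) = √((54 + 0) + 2763) = √(54 + 2763) = √2817 = 3*√313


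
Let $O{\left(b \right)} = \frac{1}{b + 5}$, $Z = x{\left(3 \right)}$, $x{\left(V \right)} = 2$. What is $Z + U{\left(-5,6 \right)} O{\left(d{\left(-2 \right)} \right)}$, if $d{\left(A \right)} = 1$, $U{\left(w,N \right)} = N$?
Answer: $3$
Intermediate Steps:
$Z = 2$
$O{\left(b \right)} = \frac{1}{5 + b}$
$Z + U{\left(-5,6 \right)} O{\left(d{\left(-2 \right)} \right)} = 2 + \frac{6}{5 + 1} = 2 + \frac{6}{6} = 2 + 6 \cdot \frac{1}{6} = 2 + 1 = 3$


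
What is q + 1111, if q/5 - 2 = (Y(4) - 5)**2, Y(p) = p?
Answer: 1126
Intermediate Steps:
q = 15 (q = 10 + 5*(4 - 5)**2 = 10 + 5*(-1)**2 = 10 + 5*1 = 10 + 5 = 15)
q + 1111 = 15 + 1111 = 1126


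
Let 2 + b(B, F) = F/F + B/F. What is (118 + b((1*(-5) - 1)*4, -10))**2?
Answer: 356409/25 ≈ 14256.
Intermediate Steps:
b(B, F) = -1 + B/F (b(B, F) = -2 + (F/F + B/F) = -2 + (1 + B/F) = -1 + B/F)
(118 + b((1*(-5) - 1)*4, -10))**2 = (118 + ((1*(-5) - 1)*4 - 1*(-10))/(-10))**2 = (118 - ((-5 - 1)*4 + 10)/10)**2 = (118 - (-6*4 + 10)/10)**2 = (118 - (-24 + 10)/10)**2 = (118 - 1/10*(-14))**2 = (118 + 7/5)**2 = (597/5)**2 = 356409/25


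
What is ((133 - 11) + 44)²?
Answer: 27556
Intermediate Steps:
((133 - 11) + 44)² = (122 + 44)² = 166² = 27556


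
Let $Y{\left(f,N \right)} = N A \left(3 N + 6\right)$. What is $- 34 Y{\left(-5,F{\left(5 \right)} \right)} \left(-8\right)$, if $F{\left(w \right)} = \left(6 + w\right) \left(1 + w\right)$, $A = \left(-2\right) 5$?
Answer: $-36622080$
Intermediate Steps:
$A = -10$
$F{\left(w \right)} = \left(1 + w\right) \left(6 + w\right)$
$Y{\left(f,N \right)} = - 10 N \left(6 + 3 N\right)$ ($Y{\left(f,N \right)} = N \left(-10\right) \left(3 N + 6\right) = - 10 N \left(6 + 3 N\right)$)
$- 34 Y{\left(-5,F{\left(5 \right)} \right)} \left(-8\right) = - 34 \left(- 30 \left(6 + 5^{2} + 7 \cdot 5\right) \left(2 + \left(6 + 5^{2} + 7 \cdot 5\right)\right)\right) \left(-8\right) = - 34 \left(- 30 \left(6 + 25 + 35\right) \left(2 + \left(6 + 25 + 35\right)\right)\right) \left(-8\right) = - 34 \left(\left(-30\right) 66 \left(2 + 66\right)\right) \left(-8\right) = - 34 \left(\left(-30\right) 66 \cdot 68\right) \left(-8\right) = \left(-34\right) \left(-134640\right) \left(-8\right) = 4577760 \left(-8\right) = -36622080$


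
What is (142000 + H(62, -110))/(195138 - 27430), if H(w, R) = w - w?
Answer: 35500/41927 ≈ 0.84671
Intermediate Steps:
H(w, R) = 0
(142000 + H(62, -110))/(195138 - 27430) = (142000 + 0)/(195138 - 27430) = 142000/167708 = 142000*(1/167708) = 35500/41927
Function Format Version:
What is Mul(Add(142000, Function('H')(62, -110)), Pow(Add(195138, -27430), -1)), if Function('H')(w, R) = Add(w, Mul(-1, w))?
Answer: Rational(35500, 41927) ≈ 0.84671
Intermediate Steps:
Function('H')(w, R) = 0
Mul(Add(142000, Function('H')(62, -110)), Pow(Add(195138, -27430), -1)) = Mul(Add(142000, 0), Pow(Add(195138, -27430), -1)) = Mul(142000, Pow(167708, -1)) = Mul(142000, Rational(1, 167708)) = Rational(35500, 41927)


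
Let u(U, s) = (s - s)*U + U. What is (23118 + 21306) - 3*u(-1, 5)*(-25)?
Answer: 44349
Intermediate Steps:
u(U, s) = U (u(U, s) = 0*U + U = 0 + U = U)
(23118 + 21306) - 3*u(-1, 5)*(-25) = (23118 + 21306) - 3*(-1)*(-25) = 44424 + 3*(-25) = 44424 - 75 = 44349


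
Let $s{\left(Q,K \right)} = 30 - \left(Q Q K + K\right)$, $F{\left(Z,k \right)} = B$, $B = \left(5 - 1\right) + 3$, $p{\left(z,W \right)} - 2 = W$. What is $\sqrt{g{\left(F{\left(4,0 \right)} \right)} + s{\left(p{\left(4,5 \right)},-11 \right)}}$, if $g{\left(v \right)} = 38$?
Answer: $\sqrt{618} \approx 24.86$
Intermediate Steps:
$p{\left(z,W \right)} = 2 + W$
$B = 7$ ($B = 4 + 3 = 7$)
$F{\left(Z,k \right)} = 7$
$s{\left(Q,K \right)} = 30 - K - K Q^{2}$ ($s{\left(Q,K \right)} = 30 - \left(Q^{2} K + K\right) = 30 - \left(K Q^{2} + K\right) = 30 - \left(K + K Q^{2}\right) = 30 - K - K Q^{2}$)
$\sqrt{g{\left(F{\left(4,0 \right)} \right)} + s{\left(p{\left(4,5 \right)},-11 \right)}} = \sqrt{38 - \left(-41 - 11 \left(2 + 5\right)^{2}\right)} = \sqrt{38 + \left(30 + 11 - - 11 \cdot 7^{2}\right)} = \sqrt{38 + \left(30 + 11 - \left(-11\right) 49\right)} = \sqrt{38 + \left(30 + 11 + 539\right)} = \sqrt{38 + 580} = \sqrt{618}$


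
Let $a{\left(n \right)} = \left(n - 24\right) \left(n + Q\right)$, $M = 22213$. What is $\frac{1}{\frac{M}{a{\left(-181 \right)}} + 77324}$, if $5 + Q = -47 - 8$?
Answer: $\frac{49405}{3820214433} \approx 1.2933 \cdot 10^{-5}$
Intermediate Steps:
$Q = -60$ ($Q = -5 - 55 = -60$)
$a{\left(n \right)} = \left(-60 + n\right) \left(-24 + n\right)$ ($a{\left(n \right)} = \left(n - 24\right) \left(n - 60\right) = \left(-24 + n\right) \left(-60 + n\right) = \left(-60 + n\right) \left(-24 + n\right)$)
$\frac{1}{\frac{M}{a{\left(-181 \right)}} + 77324} = \frac{1}{\frac{22213}{1440 + \left(-181\right)^{2} - -15204} + 77324} = \frac{1}{\frac{22213}{1440 + 32761 + 15204} + 77324} = \frac{1}{\frac{22213}{49405} + 77324} = \frac{1}{\frac{3820214433}{49405}} = \frac{49405}{3820214433}$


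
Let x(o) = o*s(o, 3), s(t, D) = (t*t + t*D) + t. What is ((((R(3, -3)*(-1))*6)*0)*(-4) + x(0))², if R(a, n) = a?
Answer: 0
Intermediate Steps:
s(t, D) = t + t² + D*t (s(t, D) = (t² + D*t) + t = t + t² + D*t)
x(o) = o²*(4 + o) (x(o) = o*(o*(1 + 3 + o)) = o*(o*(4 + o)) = o²*(4 + o))
((((R(3, -3)*(-1))*6)*0)*(-4) + x(0))² = ((((3*(-1))*6)*0)*(-4) + 0²*(4 + 0))² = ((-3*6*0)*(-4) + 0*4)² = (-18*0*(-4) + 0)² = (0*(-4) + 0)² = (0 + 0)² = 0² = 0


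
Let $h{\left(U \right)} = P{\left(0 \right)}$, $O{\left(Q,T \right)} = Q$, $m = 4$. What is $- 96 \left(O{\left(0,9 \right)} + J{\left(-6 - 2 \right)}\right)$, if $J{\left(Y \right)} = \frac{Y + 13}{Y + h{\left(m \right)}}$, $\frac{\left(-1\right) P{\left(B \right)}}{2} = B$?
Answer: $60$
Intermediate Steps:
$P{\left(B \right)} = - 2 B$
$h{\left(U \right)} = 0$ ($h{\left(U \right)} = \left(-2\right) 0 = 0$)
$J{\left(Y \right)} = \frac{13 + Y}{Y}$ ($J{\left(Y \right)} = \frac{Y + 13}{Y + 0} = \frac{13 + Y}{Y}$)
$- 96 \left(O{\left(0,9 \right)} + J{\left(-6 - 2 \right)}\right) = - 96 \left(0 + \frac{13 - 8}{-6 - 2}\right) = - 96 \left(0 + \frac{13 - 8}{-8}\right) = - 96 \left(0 - \frac{5}{8}\right) = \left(-96\right) \left(- \frac{5}{8}\right) = 60$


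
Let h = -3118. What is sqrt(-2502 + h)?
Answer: 2*I*sqrt(1405) ≈ 74.967*I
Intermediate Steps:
sqrt(-2502 + h) = sqrt(-2502 - 3118) = sqrt(-5620) = 2*I*sqrt(1405)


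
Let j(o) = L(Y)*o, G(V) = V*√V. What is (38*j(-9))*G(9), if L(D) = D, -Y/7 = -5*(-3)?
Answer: 969570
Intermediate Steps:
G(V) = V^(3/2)
Y = -105 (Y = -(-35)*(-3) = -7*15 = -105)
j(o) = -105*o
(38*j(-9))*G(9) = (38*(-105*(-9)))*9^(3/2) = (38*945)*27 = 35910*27 = 969570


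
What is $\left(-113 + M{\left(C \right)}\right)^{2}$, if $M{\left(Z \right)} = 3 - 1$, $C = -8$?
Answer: $12321$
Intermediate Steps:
$M{\left(Z \right)} = 2$ ($M{\left(Z \right)} = 3 - 1 = 2$)
$\left(-113 + M{\left(C \right)}\right)^{2} = \left(-113 + 2\right)^{2} = \left(-111\right)^{2} = 12321$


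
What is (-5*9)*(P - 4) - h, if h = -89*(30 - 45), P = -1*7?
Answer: -840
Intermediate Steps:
P = -7
h = 1335 (h = -89*(-15) = 1335)
(-5*9)*(P - 4) - h = (-5*9)*(-7 - 4) - 1*1335 = -45*(-11) - 1335 = 495 - 1335 = -840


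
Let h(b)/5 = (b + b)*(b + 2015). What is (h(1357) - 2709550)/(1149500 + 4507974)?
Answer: 21524245/2828737 ≈ 7.6091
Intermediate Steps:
h(b) = 10*b*(2015 + b) (h(b) = 5*((b + b)*(b + 2015)) = 5*((2*b)*(2015 + b)) = 5*(2*b*(2015 + b)) = 10*b*(2015 + b))
(h(1357) - 2709550)/(1149500 + 4507974) = (10*1357*(2015 + 1357) - 2709550)/(1149500 + 4507974) = (10*1357*3372 - 2709550)/5657474 = (45758040 - 2709550)*(1/5657474) = 43048490*(1/5657474) = 21524245/2828737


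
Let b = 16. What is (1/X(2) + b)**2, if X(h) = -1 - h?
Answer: 2209/9 ≈ 245.44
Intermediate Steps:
(1/X(2) + b)**2 = (1/(-1 - 1*2) + 16)**2 = (1/(-1 - 2) + 16)**2 = (1/(-3) + 16)**2 = (-1/3 + 16)**2 = (47/3)**2 = 2209/9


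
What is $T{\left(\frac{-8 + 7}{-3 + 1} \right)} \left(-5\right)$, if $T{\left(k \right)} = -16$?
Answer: $80$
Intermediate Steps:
$T{\left(\frac{-8 + 7}{-3 + 1} \right)} \left(-5\right) = \left(-16\right) \left(-5\right) = 80$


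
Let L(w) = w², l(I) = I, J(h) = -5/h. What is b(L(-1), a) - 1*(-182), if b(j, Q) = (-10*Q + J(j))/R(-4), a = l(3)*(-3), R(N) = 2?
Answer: 449/2 ≈ 224.50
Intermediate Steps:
a = -9 (a = 3*(-3) = -9)
b(j, Q) = -5*Q - 5/(2*j) (b(j, Q) = (-10*Q - 5/j)/2 = (-10*Q - 5/j)*(½) = -5*Q - 5/(2*j))
b(L(-1), a) - 1*(-182) = (-5*(-9) - 5/(2*((-1)²))) - 1*(-182) = (45 - 5/2/1) + 182 = (45 - 5/2*1) + 182 = (45 - 5/2) + 182 = 85/2 + 182 = 449/2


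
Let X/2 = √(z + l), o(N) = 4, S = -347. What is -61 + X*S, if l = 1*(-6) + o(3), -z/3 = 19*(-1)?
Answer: -61 - 694*√55 ≈ -5207.8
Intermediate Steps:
z = 57 (z = -57*(-1) = -3*(-19) = 57)
l = -2 (l = 1*(-6) + 4 = -6 + 4 = -2)
X = 2*√55 (X = 2*√(57 - 2) = 2*√55 ≈ 14.832)
-61 + X*S = -61 + (2*√55)*(-347) = -61 - 694*√55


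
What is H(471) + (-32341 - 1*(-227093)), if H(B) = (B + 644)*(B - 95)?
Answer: 613992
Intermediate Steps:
H(B) = (-95 + B)*(644 + B) (H(B) = (644 + B)*(-95 + B) = (-95 + B)*(644 + B))
H(471) + (-32341 - 1*(-227093)) = (-61180 + 471² + 549*471) + (-32341 - 1*(-227093)) = (-61180 + 221841 + 258579) + (-32341 + 227093) = 419240 + 194752 = 613992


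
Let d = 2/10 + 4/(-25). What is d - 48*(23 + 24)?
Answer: -56399/25 ≈ -2256.0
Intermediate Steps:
d = 1/25 (d = 2*(⅒) + 4*(-1/25) = ⅕ - 4/25 = 1/25 ≈ 0.040000)
d - 48*(23 + 24) = 1/25 - 48*(23 + 24) = 1/25 - 48*47 = 1/25 - 2256 = -56399/25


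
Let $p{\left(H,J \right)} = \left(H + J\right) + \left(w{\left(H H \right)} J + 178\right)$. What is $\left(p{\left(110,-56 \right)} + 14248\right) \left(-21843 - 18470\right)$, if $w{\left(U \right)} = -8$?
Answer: $-601792464$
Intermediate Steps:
$p{\left(H,J \right)} = 178 + H - 7 J$ ($p{\left(H,J \right)} = \left(H + J\right) - \left(-178 + 8 J\right) = 178 + H - 7 J$)
$\left(p{\left(110,-56 \right)} + 14248\right) \left(-21843 - 18470\right) = \left(\left(178 + 110 - -392\right) + 14248\right) \left(-21843 - 18470\right) = \left(\left(178 + 110 + 392\right) + 14248\right) \left(-40313\right) = \left(680 + 14248\right) \left(-40313\right) = 14928 \left(-40313\right) = -601792464$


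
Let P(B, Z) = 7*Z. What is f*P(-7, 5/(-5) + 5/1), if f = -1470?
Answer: -41160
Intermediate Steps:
f*P(-7, 5/(-5) + 5/1) = -10290*(5/(-5) + 5/1) = -10290*(5*(-⅕) + 5*1) = -10290*(-1 + 5) = -10290*4 = -1470*28 = -41160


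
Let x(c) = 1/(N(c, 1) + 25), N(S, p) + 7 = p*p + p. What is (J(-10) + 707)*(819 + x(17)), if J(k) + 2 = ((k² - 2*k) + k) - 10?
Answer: 2637341/4 ≈ 6.5934e+5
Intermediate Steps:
N(S, p) = -7 + p + p² (N(S, p) = -7 + (p*p + p) = -7 + (p² + p) = -7 + (p + p²) = -7 + p + p²)
J(k) = -12 + k² - k (J(k) = -2 + (((k² - 2*k) + k) - 10) = -2 + ((k² - k) - 10) = -2 + (-10 + k² - k) = -12 + k² - k)
x(c) = 1/20 (x(c) = 1/((-7 + 1 + 1²) + 25) = 1/((-7 + 1 + 1) + 25) = 1/(-5 + 25) = 1/20)
(J(-10) + 707)*(819 + x(17)) = ((-12 + (-10)² - 1*(-10)) + 707)*(819 + 1/20) = ((-12 + 100 + 10) + 707)*(16381/20) = (98 + 707)*(16381/20) = 805*(16381/20) = 2637341/4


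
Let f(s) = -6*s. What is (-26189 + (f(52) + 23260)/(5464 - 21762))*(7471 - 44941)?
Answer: 7997058543450/8149 ≈ 9.8135e+8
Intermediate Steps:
(-26189 + (f(52) + 23260)/(5464 - 21762))*(7471 - 44941) = (-26189 + (-6*52 + 23260)/(5464 - 21762))*(7471 - 44941) = (-26189 + (-312 + 23260)/(-16298))*(-37470) = (-26189 + 22948*(-1/16298))*(-37470) = (-26189 - 11474/8149)*(-37470) = -213425635/8149*(-37470) = 7997058543450/8149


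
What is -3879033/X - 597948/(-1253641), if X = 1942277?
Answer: -3701534161557/2434918080557 ≈ -1.5202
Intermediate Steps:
-3879033/X - 597948/(-1253641) = -3879033/1942277 - 597948/(-1253641) = -3879033*1/1942277 - 597948*(-1/1253641) = -3879033/1942277 + 597948/1253641 = -3701534161557/2434918080557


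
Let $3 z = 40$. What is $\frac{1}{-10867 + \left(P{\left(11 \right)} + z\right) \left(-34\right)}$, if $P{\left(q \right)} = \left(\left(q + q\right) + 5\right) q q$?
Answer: $- \frac{3}{367195} \approx -8.17 \cdot 10^{-6}$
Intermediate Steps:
$z = \frac{40}{3}$ ($z = \frac{1}{3} \cdot 40 = \frac{40}{3} \approx 13.333$)
$P{\left(q \right)} = q^{2} \left(5 + 2 q\right)$ ($P{\left(q \right)} = \left(2 q + 5\right) q q = \left(5 + 2 q\right) q q = q \left(5 + 2 q\right) q = q^{2} \left(5 + 2 q\right)$)
$\frac{1}{-10867 + \left(P{\left(11 \right)} + z\right) \left(-34\right)} = \frac{1}{-10867 + \left(11^{2} \left(5 + 2 \cdot 11\right) + \frac{40}{3}\right) \left(-34\right)} = \frac{1}{-10867 + \left(121 \left(5 + 22\right) + \frac{40}{3}\right) \left(-34\right)} = \frac{1}{-10867 + \left(121 \cdot 27 + \frac{40}{3}\right) \left(-34\right)} = \frac{1}{-10867 + \left(3267 + \frac{40}{3}\right) \left(-34\right)} = \frac{1}{-10867 + \frac{9841}{3} \left(-34\right)} = \frac{1}{-10867 - \frac{334594}{3}} = \frac{1}{- \frac{367195}{3}} = - \frac{3}{367195}$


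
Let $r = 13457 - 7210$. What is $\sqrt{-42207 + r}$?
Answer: $2 i \sqrt{8990} \approx 189.63 i$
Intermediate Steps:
$r = 6247$
$\sqrt{-42207 + r} = \sqrt{-42207 + 6247} = \sqrt{-35960} = 2 i \sqrt{8990}$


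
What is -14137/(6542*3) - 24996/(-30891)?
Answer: 17955143/202088922 ≈ 0.088848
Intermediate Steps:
-14137/(6542*3) - 24996/(-30891) = -14137/19626 - 24996*(-1/30891) = -14137*1/19626 + 8332/10297 = -14137/19626 + 8332/10297 = 17955143/202088922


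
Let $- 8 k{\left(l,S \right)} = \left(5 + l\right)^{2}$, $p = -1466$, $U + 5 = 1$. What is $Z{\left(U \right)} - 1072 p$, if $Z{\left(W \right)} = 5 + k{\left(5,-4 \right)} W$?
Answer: $1571607$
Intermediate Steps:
$U = -4$ ($U = -5 + 1 = -4$)
$k{\left(l,S \right)} = - \frac{\left(5 + l\right)^{2}}{8}$
$Z{\left(W \right)} = 5 - \frac{25 W}{2}$ ($Z{\left(W \right)} = 5 + - \frac{\left(5 + 5\right)^{2}}{8} W = 5 + - \frac{10^{2}}{8} W = 5 + \left(- \frac{1}{8}\right) 100 W = 5 - \frac{25 W}{2}$)
$Z{\left(U \right)} - 1072 p = \left(5 - -50\right) - -1571552 = \left(5 + 50\right) + 1571552 = 55 + 1571552 = 1571607$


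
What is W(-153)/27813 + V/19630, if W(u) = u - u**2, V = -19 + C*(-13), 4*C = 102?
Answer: -314847011/363979460 ≈ -0.86501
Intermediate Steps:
C = 51/2 (C = (1/4)*102 = 51/2 ≈ 25.500)
V = -701/2 (V = -19 + (51/2)*(-13) = -19 - 663/2 = -701/2 ≈ -350.50)
W(-153)/27813 + V/19630 = -153*(1 - 1*(-153))/27813 - 701/2/19630 = -153*(1 + 153)*(1/27813) - 701/2*1/19630 = -153*154*(1/27813) - 701/39260 = -23562*1/27813 - 701/39260 = -7854/9271 - 701/39260 = -314847011/363979460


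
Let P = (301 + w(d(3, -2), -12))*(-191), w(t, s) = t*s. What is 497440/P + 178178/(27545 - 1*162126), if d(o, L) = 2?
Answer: -76372836086/7120276967 ≈ -10.726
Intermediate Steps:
w(t, s) = s*t
P = -52907 (P = (301 - 12*2)*(-191) = (301 - 24)*(-191) = 277*(-191) = -52907)
497440/P + 178178/(27545 - 1*162126) = 497440/(-52907) + 178178/(27545 - 1*162126) = 497440*(-1/52907) + 178178/(27545 - 162126) = -497440/52907 + 178178/(-134581) = -497440/52907 + 178178*(-1/134581) = -497440/52907 - 178178/134581 = -76372836086/7120276967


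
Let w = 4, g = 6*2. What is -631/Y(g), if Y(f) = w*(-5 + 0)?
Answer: 631/20 ≈ 31.550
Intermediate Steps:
g = 12
Y(f) = -20 (Y(f) = 4*(-5 + 0) = 4*(-5) = -20)
-631/Y(g) = -631/(-20) = -631*(-1/20) = 631/20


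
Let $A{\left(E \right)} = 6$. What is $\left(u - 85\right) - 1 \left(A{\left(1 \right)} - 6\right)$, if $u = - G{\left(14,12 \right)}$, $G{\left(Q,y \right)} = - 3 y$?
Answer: $-49$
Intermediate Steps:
$u = 36$ ($u = - \left(-3\right) 12 = \left(-1\right) \left(-36\right) = 36$)
$\left(u - 85\right) - 1 \left(A{\left(1 \right)} - 6\right) = \left(36 - 85\right) - 1 \left(6 - 6\right) = -49 - 1 \cdot 0 = -49 - 0 = -49 + 0 = -49$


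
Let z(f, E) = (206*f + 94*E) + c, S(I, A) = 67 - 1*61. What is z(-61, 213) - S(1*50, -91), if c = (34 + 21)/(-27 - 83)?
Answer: 14899/2 ≈ 7449.5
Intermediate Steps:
c = -½ (c = 55/(-110) = 55*(-1/110) = -½ ≈ -0.50000)
S(I, A) = 6 (S(I, A) = 67 - 61 = 6)
z(f, E) = -½ + 94*E + 206*f (z(f, E) = (206*f + 94*E) - ½ = (94*E + 206*f) - ½ = -½ + 94*E + 206*f)
z(-61, 213) - S(1*50, -91) = (-½ + 94*213 + 206*(-61)) - 1*6 = (-½ + 20022 - 12566) - 6 = 14911/2 - 6 = 14899/2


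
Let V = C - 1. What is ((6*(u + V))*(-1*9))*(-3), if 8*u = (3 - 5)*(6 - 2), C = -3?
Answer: -810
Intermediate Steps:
u = -1 (u = ((3 - 5)*(6 - 2))/8 = (-2*4)/8 = (1/8)*(-8) = -1)
V = -4 (V = -3 - 1 = -4)
((6*(u + V))*(-1*9))*(-3) = ((6*(-1 - 4))*(-1*9))*(-3) = ((6*(-5))*(-9))*(-3) = -30*(-9)*(-3) = 270*(-3) = -810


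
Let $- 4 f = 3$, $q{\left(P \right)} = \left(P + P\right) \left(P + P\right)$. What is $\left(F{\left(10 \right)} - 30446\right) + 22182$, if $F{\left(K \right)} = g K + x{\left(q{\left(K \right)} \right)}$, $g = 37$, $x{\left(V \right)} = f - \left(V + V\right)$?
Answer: $- \frac{34779}{4} \approx -8694.8$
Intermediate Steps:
$q{\left(P \right)} = 4 P^{2}$ ($q{\left(P \right)} = 2 P 2 P = 4 P^{2}$)
$f = - \frac{3}{4}$ ($f = \left(- \frac{1}{4}\right) 3 = - \frac{3}{4} \approx -0.75$)
$x{\left(V \right)} = - \frac{3}{4} - 2 V$ ($x{\left(V \right)} = - \frac{3}{4} - \left(V + V\right) = - \frac{3}{4} - 2 V$)
$F{\left(K \right)} = - \frac{3}{4} - 8 K^{2} + 37 K$ ($F{\left(K \right)} = 37 K - \left(\frac{3}{4} + 2 \cdot 4 K^{2}\right) = 37 K - \left(\frac{3}{4} + 8 K^{2}\right) = - \frac{3}{4} - 8 K^{2} + 37 K$)
$\left(F{\left(10 \right)} - 30446\right) + 22182 = \left(\left(- \frac{3}{4} - 8 \cdot 10^{2} + 37 \cdot 10\right) - 30446\right) + 22182 = \left(\left(- \frac{3}{4} - 800 + 370\right) - 30446\right) + 22182 = \left(- \frac{1723}{4} - 30446\right) + 22182 = - \frac{123507}{4} + 22182 = - \frac{34779}{4}$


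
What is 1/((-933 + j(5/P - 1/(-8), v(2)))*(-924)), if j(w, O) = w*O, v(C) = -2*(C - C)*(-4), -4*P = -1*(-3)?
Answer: 1/862092 ≈ 1.1600e-6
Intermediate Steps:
P = -3/4 (P = -(-1)*(-3)/4 = -1/4*3 = -3/4 ≈ -0.75000)
v(C) = 0 (v(C) = -2*0*(-4) = 0*(-4) = 0)
j(w, O) = O*w
1/((-933 + j(5/P - 1/(-8), v(2)))*(-924)) = 1/(-933 + 0*(5/(-3/4) - 1/(-8))*(-924)) = -1/924/(-933 + 0*(5*(-4/3) - 1*(-1/8))) = -1/924/(-933 + 0*(-20/3 + 1/8)) = -1/924/(-933 + 0*(-157/24)) = -1/924/(-933 + 0) = -1/924/(-933) = -1/933*(-1/924) = 1/862092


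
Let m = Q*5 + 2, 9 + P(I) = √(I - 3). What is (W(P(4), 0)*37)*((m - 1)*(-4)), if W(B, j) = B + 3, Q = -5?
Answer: -17760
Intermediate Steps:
P(I) = -9 + √(-3 + I) (P(I) = -9 + √(I - 3) = -9 + √(-3 + I))
W(B, j) = 3 + B
m = -23 (m = -5*5 + 2 = -25 + 2 = -23)
(W(P(4), 0)*37)*((m - 1)*(-4)) = ((3 + (-9 + √(-3 + 4)))*37)*((-23 - 1)*(-4)) = ((3 + (-9 + √1))*37)*(-24*(-4)) = ((3 + (-9 + 1))*37)*96 = ((3 - 8)*37)*96 = -5*37*96 = -185*96 = -17760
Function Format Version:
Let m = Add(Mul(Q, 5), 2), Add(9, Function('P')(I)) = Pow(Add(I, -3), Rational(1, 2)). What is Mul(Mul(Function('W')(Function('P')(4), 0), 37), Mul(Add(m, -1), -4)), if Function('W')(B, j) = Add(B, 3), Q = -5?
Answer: -17760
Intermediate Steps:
Function('P')(I) = Add(-9, Pow(Add(-3, I), Rational(1, 2))) (Function('P')(I) = Add(-9, Pow(Add(I, -3), Rational(1, 2))) = Add(-9, Pow(Add(-3, I), Rational(1, 2))))
Function('W')(B, j) = Add(3, B)
m = -23 (m = Add(Mul(-5, 5), 2) = Add(-25, 2) = -23)
Mul(Mul(Function('W')(Function('P')(4), 0), 37), Mul(Add(m, -1), -4)) = Mul(Mul(Add(3, Add(-9, Pow(Add(-3, 4), Rational(1, 2)))), 37), Mul(Add(-23, -1), -4)) = Mul(Mul(Add(3, Add(-9, Pow(1, Rational(1, 2)))), 37), Mul(-24, -4)) = Mul(Mul(Add(3, Add(-9, 1)), 37), 96) = Mul(Mul(Add(3, -8), 37), 96) = Mul(Mul(-5, 37), 96) = Mul(-185, 96) = -17760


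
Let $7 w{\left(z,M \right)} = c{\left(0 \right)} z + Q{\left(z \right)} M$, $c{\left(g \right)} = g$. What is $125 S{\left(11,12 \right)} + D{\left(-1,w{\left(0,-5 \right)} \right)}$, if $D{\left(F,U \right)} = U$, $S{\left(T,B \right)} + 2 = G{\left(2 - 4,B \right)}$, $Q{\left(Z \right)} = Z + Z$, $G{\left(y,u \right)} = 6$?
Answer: $500$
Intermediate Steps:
$Q{\left(Z \right)} = 2 Z$
$w{\left(z,M \right)} = \frac{2 M z}{7}$ ($w{\left(z,M \right)} = \frac{0 z + 2 z M}{7} = \frac{0 + 2 M z}{7} = \frac{2 M z}{7}$)
$S{\left(T,B \right)} = 4$ ($S{\left(T,B \right)} = -2 + 6 = 4$)
$125 S{\left(11,12 \right)} + D{\left(-1,w{\left(0,-5 \right)} \right)} = 125 \cdot 4 + \frac{2}{7} \left(-5\right) 0 = 500 + 0 = 500$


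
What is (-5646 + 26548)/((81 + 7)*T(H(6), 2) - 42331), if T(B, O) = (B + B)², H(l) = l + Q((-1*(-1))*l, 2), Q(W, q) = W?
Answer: 20902/8357 ≈ 2.5011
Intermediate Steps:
H(l) = 2*l (H(l) = l + (-1*(-1))*l = l + 1*l = l + l = 2*l)
T(B, O) = 4*B² (T(B, O) = (2*B)² = 4*B²)
(-5646 + 26548)/((81 + 7)*T(H(6), 2) - 42331) = (-5646 + 26548)/((81 + 7)*(4*(2*6)²) - 42331) = 20902/(88*(4*12²) - 42331) = 20902/(88*(4*144) - 42331) = 20902/(88*576 - 42331) = 20902/(50688 - 42331) = 20902/8357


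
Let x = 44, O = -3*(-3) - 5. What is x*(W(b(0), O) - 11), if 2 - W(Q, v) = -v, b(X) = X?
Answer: -220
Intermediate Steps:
O = 4 (O = 9 - 5 = 4)
W(Q, v) = 2 + v (W(Q, v) = 2 - (-1)*v = 2 + v)
x*(W(b(0), O) - 11) = 44*((2 + 4) - 11) = 44*(6 - 11) = 44*(-5) = -220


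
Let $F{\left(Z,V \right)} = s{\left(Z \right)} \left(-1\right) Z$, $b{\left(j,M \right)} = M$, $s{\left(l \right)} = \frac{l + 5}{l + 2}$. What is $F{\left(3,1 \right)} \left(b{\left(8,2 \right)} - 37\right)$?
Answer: $168$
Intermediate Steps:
$s{\left(l \right)} = \frac{5 + l}{2 + l}$
$F{\left(Z,V \right)} = - \frac{Z \left(5 + Z\right)}{2 + Z}$ ($F{\left(Z,V \right)} = \frac{5 + Z}{2 + Z} \left(-1\right) Z = - \frac{5 + Z}{2 + Z} Z = - \frac{Z \left(5 + Z\right)}{2 + Z}$)
$F{\left(3,1 \right)} \left(b{\left(8,2 \right)} - 37\right) = \left(-1\right) 3 \frac{1}{2 + 3} \left(5 + 3\right) \left(2 - 37\right) = \left(-1\right) 3 \cdot \frac{1}{5} \cdot 8 \left(-35\right) = \left(- \frac{24}{5}\right) \left(-35\right) = 168$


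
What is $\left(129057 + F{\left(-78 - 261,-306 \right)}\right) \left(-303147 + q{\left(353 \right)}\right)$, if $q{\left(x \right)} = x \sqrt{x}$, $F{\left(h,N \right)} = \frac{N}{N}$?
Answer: $-39123545526 + 45557474 \sqrt{353} \approx -3.8268 \cdot 10^{10}$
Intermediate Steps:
$F{\left(h,N \right)} = 1$
$q{\left(x \right)} = x^{\frac{3}{2}}$
$\left(129057 + F{\left(-78 - 261,-306 \right)}\right) \left(-303147 + q{\left(353 \right)}\right) = \left(129057 + 1\right) \left(-303147 + 353^{\frac{3}{2}}\right) = 129058 \left(-303147 + 353 \sqrt{353}\right) = -39123545526 + 45557474 \sqrt{353}$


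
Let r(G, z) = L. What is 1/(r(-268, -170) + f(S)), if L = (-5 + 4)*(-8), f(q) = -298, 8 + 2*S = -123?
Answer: -1/290 ≈ -0.0034483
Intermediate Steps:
S = -131/2 (S = -4 + (1/2)*(-123) = -4 - 123/2 = -131/2 ≈ -65.500)
L = 8 (L = -1*(-8) = 8)
r(G, z) = 8
1/(r(-268, -170) + f(S)) = 1/(8 - 298) = 1/(-290) = -1/290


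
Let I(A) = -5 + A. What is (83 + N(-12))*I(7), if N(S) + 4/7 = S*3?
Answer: 650/7 ≈ 92.857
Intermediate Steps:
N(S) = -4/7 + 3*S (N(S) = -4/7 + S*3 = -4/7 + 3*S)
(83 + N(-12))*I(7) = (83 + (-4/7 + 3*(-12)))*(-5 + 7) = (83 + (-4/7 - 36))*2 = (83 - 256/7)*2 = (325/7)*2 = 650/7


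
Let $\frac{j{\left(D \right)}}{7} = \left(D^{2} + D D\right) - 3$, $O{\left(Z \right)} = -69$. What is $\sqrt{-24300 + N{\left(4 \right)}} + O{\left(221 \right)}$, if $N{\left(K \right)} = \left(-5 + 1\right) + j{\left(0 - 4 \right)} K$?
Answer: $-69 + 2 i \sqrt{5873} \approx -69.0 + 153.27 i$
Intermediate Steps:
$j{\left(D \right)} = -21 + 14 D^{2}$ ($j{\left(D \right)} = 7 \left(\left(D^{2} + D D\right) - 3\right) = 7 \left(\left(D^{2} + D^{2}\right) - 3\right) = 7 \left(2 D^{2} - 3\right) = 7 \left(-3 + 2 D^{2}\right) = -21 + 14 D^{2}$)
$N{\left(K \right)} = -4 + 203 K$ ($N{\left(K \right)} = \left(-5 + 1\right) + \left(-21 + 14 \left(0 - 4\right)^{2}\right) K = -4 + \left(-21 + 14 \left(-4\right)^{2}\right) K = -4 + \left(-21 + 14 \cdot 16\right) K = -4 + \left(-21 + 224\right) K = -4 + 203 K$)
$\sqrt{-24300 + N{\left(4 \right)}} + O{\left(221 \right)} = \sqrt{-24300 + \left(-4 + 203 \cdot 4\right)} - 69 = \sqrt{-24300 + \left(-4 + 812\right)} - 69 = \sqrt{-24300 + 808} - 69 = \sqrt{-23492} - 69 = 2 i \sqrt{5873} - 69 = -69 + 2 i \sqrt{5873}$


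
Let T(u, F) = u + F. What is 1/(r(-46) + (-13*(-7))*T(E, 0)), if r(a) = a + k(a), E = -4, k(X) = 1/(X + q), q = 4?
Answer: -42/17221 ≈ -0.0024389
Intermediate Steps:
k(X) = 1/(4 + X) (k(X) = 1/(X + 4) = 1/(4 + X))
T(u, F) = F + u
r(a) = a + 1/(4 + a)
1/(r(-46) + (-13*(-7))*T(E, 0)) = 1/((1 - 46*(4 - 46))/(4 - 46) + (-13*(-7))*(0 - 4)) = 1/((1 - 46*(-42))/(-42) + 91*(-4)) = 1/(-(1 + 1932)/42 - 364) = 1/(-1/42*1933 - 364) = 1/(-1933/42 - 364) = 1/(-17221/42) = -42/17221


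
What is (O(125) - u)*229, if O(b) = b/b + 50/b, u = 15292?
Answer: -17507737/5 ≈ -3.5015e+6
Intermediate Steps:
O(b) = 1 + 50/b
(O(125) - u)*229 = ((50 + 125)/125 - 1*15292)*229 = ((1/125)*175 - 15292)*229 = (7/5 - 15292)*229 = -76453/5*229 = -17507737/5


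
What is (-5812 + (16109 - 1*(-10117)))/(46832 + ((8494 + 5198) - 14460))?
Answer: 10207/23032 ≈ 0.44317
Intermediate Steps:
(-5812 + (16109 - 1*(-10117)))/(46832 + ((8494 + 5198) - 14460)) = (-5812 + (16109 + 10117))/(46832 + (13692 - 14460)) = (-5812 + 26226)/(46832 - 768) = 20414/46064 = 20414*(1/46064) = 10207/23032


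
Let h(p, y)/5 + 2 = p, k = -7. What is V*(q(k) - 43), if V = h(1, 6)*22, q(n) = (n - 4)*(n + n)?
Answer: -12210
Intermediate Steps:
q(n) = 2*n*(-4 + n) (q(n) = (-4 + n)*(2*n) = 2*n*(-4 + n))
h(p, y) = -10 + 5*p
V = -110 (V = (-10 + 5*1)*22 = (-10 + 5)*22 = -5*22 = -110)
V*(q(k) - 43) = -110*(2*(-7)*(-4 - 7) - 43) = -110*(2*(-7)*(-11) - 43) = -110*(154 - 43) = -110*111 = -12210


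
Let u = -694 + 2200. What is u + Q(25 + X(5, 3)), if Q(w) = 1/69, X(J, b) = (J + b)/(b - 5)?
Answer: 103915/69 ≈ 1506.0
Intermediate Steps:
X(J, b) = (J + b)/(-5 + b)
Q(w) = 1/69
u = 1506
u + Q(25 + X(5, 3)) = 1506 + 1/69 = 103915/69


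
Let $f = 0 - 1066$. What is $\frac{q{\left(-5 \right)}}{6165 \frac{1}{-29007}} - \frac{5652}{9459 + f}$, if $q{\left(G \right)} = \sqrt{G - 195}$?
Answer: $- \frac{5652}{8393} - \frac{6446 i \sqrt{2}}{137} \approx -0.67342 - 66.54 i$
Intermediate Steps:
$q{\left(G \right)} = \sqrt{-195 + G}$
$f = -1066$ ($f = 0 - 1066 = -1066$)
$\frac{q{\left(-5 \right)}}{6165 \frac{1}{-29007}} - \frac{5652}{9459 + f} = \frac{\sqrt{-195 - 5}}{6165 \frac{1}{-29007}} - \frac{5652}{9459 - 1066} = \frac{\sqrt{-200}}{6165 \left(- \frac{1}{29007}\right)} - \frac{5652}{8393} = \frac{10 i \sqrt{2}}{- \frac{685}{3223}} - \frac{5652}{8393} = 10 i \sqrt{2} \left(- \frac{3223}{685}\right) - \frac{5652}{8393} = - \frac{6446 i \sqrt{2}}{137} - \frac{5652}{8393} = - \frac{5652}{8393} - \frac{6446 i \sqrt{2}}{137}$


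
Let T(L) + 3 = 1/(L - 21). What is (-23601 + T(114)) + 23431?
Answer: -16088/93 ≈ -172.99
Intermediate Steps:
T(L) = -3 + 1/(-21 + L) (T(L) = -3 + 1/(L - 21) = -3 + 1/(-21 + L))
(-23601 + T(114)) + 23431 = (-23601 + (64 - 3*114)/(-21 + 114)) + 23431 = (-23601 + (64 - 342)/93) + 23431 = (-23601 + (1/93)*(-278)) + 23431 = (-23601 - 278/93) + 23431 = -2195171/93 + 23431 = -16088/93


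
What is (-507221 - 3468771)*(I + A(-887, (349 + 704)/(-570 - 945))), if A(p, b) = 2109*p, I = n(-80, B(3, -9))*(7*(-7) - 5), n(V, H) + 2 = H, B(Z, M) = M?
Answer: 7435458903288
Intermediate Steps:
n(V, H) = -2 + H
I = 594 (I = (-2 - 9)*(7*(-7) - 5) = -11*(-49 - 5) = -11*(-54) = 594)
(-507221 - 3468771)*(I + A(-887, (349 + 704)/(-570 - 945))) = (-507221 - 3468771)*(594 + 2109*(-887)) = -3975992*(594 - 1870683) = -3975992*(-1870089) = 7435458903288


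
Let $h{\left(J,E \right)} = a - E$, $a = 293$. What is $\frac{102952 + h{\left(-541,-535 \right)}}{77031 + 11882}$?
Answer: $\frac{103780}{88913} \approx 1.1672$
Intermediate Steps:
$h{\left(J,E \right)} = 293 - E$
$\frac{102952 + h{\left(-541,-535 \right)}}{77031 + 11882} = \frac{102952 + \left(293 - -535\right)}{77031 + 11882} = \frac{102952 + \left(293 + 535\right)}{88913} = \left(102952 + 828\right) \frac{1}{88913} = 103780 \cdot \frac{1}{88913} = \frac{103780}{88913}$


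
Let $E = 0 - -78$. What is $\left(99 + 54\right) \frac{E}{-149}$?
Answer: $- \frac{11934}{149} \approx -80.094$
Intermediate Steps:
$E = 78$ ($E = 0 + 78 = 78$)
$\left(99 + 54\right) \frac{E}{-149} = \left(99 + 54\right) \frac{78}{-149} = 153 \cdot 78 \left(- \frac{1}{149}\right) = 153 \left(- \frac{78}{149}\right) = - \frac{11934}{149}$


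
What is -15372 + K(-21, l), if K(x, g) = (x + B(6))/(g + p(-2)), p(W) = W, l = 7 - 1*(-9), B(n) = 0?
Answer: -30747/2 ≈ -15374.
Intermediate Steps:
l = 16 (l = 7 + 9 = 16)
K(x, g) = x/(-2 + g) (K(x, g) = (x + 0)/(g - 2) = x/(-2 + g))
-15372 + K(-21, l) = -15372 - 21/(-2 + 16) = -366*42 - 21/14 = -15372 - 21*1/14 = -15372 - 3/2 = -30747/2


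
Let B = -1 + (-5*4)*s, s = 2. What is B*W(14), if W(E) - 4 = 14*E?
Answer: -8200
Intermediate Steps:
W(E) = 4 + 14*E
B = -41 (B = -1 - 5*4*2 = -1 - 20*2 = -1 - 40 = -41)
B*W(14) = -41*(4 + 14*14) = -41*(4 + 196) = -41*200 = -8200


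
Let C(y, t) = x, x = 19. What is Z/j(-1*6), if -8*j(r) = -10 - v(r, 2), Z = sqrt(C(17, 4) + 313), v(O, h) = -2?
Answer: 2*sqrt(83) ≈ 18.221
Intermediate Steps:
C(y, t) = 19
Z = 2*sqrt(83) (Z = sqrt(19 + 313) = sqrt(332) = 2*sqrt(83) ≈ 18.221)
j(r) = 1 (j(r) = -(-10 - 1*(-2))/8 = -(-10 + 2)/8 = -1/8*(-8) = 1)
Z/j(-1*6) = (2*sqrt(83))/1 = (2*sqrt(83))*1 = 2*sqrt(83)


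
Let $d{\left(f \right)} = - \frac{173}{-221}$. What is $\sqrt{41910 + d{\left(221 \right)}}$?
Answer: $\frac{\sqrt{2046964543}}{221} \approx 204.72$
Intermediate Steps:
$d{\left(f \right)} = \frac{173}{221}$ ($d{\left(f \right)} = \left(-173\right) \left(- \frac{1}{221}\right) = \frac{173}{221}$)
$\sqrt{41910 + d{\left(221 \right)}} = \sqrt{41910 + \frac{173}{221}} = \sqrt{\frac{9262283}{221}} = \frac{\sqrt{2046964543}}{221}$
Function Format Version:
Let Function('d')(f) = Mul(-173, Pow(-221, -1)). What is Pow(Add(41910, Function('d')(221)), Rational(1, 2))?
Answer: Mul(Rational(1, 221), Pow(2046964543, Rational(1, 2))) ≈ 204.72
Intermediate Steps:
Function('d')(f) = Rational(173, 221) (Function('d')(f) = Mul(-173, Rational(-1, 221)) = Rational(173, 221))
Pow(Add(41910, Function('d')(221)), Rational(1, 2)) = Pow(Add(41910, Rational(173, 221)), Rational(1, 2)) = Pow(Rational(9262283, 221), Rational(1, 2)) = Mul(Rational(1, 221), Pow(2046964543, Rational(1, 2)))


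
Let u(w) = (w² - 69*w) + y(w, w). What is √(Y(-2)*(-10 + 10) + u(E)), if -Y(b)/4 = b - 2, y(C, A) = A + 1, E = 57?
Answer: I*√626 ≈ 25.02*I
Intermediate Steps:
y(C, A) = 1 + A
Y(b) = 8 - 4*b (Y(b) = -4*(b - 2) = -4*(-2 + b) = 8 - 4*b)
u(w) = 1 + w² - 68*w (u(w) = (w² - 69*w) + (1 + w) = 1 + w² - 68*w)
√(Y(-2)*(-10 + 10) + u(E)) = √((8 - 4*(-2))*(-10 + 10) + (1 + 57² - 68*57)) = √((8 + 8)*0 + (1 + 3249 - 3876)) = √(16*0 - 626) = √(0 - 626) = √(-626) = I*√626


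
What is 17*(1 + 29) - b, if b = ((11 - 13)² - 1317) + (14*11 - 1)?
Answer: 1670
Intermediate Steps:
b = -1160 (b = ((-2)² - 1317) + (154 - 1) = (4 - 1317) + 153 = -1313 + 153 = -1160)
17*(1 + 29) - b = 17*(1 + 29) - 1*(-1160) = 17*30 + 1160 = 510 + 1160 = 1670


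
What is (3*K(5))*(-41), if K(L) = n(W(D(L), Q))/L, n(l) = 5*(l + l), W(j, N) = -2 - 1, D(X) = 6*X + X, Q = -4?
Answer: 738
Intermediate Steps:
D(X) = 7*X
W(j, N) = -3
n(l) = 10*l (n(l) = 5*(2*l) = 10*l)
K(L) = -30/L (K(L) = (10*(-3))/L = -30/L)
(3*K(5))*(-41) = (3*(-30/5))*(-41) = (3*(-30*1/5))*(-41) = (3*(-6))*(-41) = -18*(-41) = 738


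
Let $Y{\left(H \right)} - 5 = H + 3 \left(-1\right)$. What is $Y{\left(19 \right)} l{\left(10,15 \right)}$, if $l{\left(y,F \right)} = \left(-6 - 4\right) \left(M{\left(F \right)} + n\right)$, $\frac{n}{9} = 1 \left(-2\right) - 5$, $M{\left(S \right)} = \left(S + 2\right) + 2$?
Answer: $9240$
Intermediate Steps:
$Y{\left(H \right)} = 2 + H$ ($Y{\left(H \right)} = 5 + \left(H + 3 \left(-1\right)\right) = 5 + \left(H - 3\right) = 5 + \left(-3 + H\right) = 2 + H$)
$M{\left(S \right)} = 4 + S$ ($M{\left(S \right)} = \left(2 + S\right) + 2 = 4 + S$)
$n = -63$ ($n = 9 \left(1 \left(-2\right) - 5\right) = 9 \left(-2 - 5\right) = 9 \left(-7\right) = -63$)
$l{\left(y,F \right)} = 590 - 10 F$ ($l{\left(y,F \right)} = \left(-6 - 4\right) \left(\left(4 + F\right) - 63\right) = - 10 \left(-59 + F\right) = 590 - 10 F$)
$Y{\left(19 \right)} l{\left(10,15 \right)} = \left(2 + 19\right) \left(590 - 150\right) = 21 \left(590 - 150\right) = 21 \cdot 440 = 9240$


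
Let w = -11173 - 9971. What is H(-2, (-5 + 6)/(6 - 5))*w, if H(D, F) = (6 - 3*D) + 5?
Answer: -359448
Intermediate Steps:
w = -21144
H(D, F) = 11 - 3*D
H(-2, (-5 + 6)/(6 - 5))*w = (11 - 3*(-2))*(-21144) = (11 + 6)*(-21144) = 17*(-21144) = -359448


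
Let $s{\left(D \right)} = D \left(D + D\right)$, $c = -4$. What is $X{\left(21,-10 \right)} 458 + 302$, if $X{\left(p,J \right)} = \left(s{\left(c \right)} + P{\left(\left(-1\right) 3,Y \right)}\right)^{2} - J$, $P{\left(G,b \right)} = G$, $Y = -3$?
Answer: $390060$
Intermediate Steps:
$s{\left(D \right)} = 2 D^{2}$ ($s{\left(D \right)} = D 2 D = 2 D^{2}$)
$X{\left(p,J \right)} = 841 - J$ ($X{\left(p,J \right)} = \left(2 \left(-4\right)^{2} - 3\right)^{2} - J = \left(2 \cdot 16 - 3\right)^{2} - J = \left(32 - 3\right)^{2} - J = 29^{2} - J = 841 - J$)
$X{\left(21,-10 \right)} 458 + 302 = \left(841 - -10\right) 458 + 302 = \left(841 + 10\right) 458 + 302 = 851 \cdot 458 + 302 = 389758 + 302 = 390060$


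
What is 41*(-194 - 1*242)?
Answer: -17876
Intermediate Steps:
41*(-194 - 1*242) = 41*(-194 - 242) = 41*(-436) = -17876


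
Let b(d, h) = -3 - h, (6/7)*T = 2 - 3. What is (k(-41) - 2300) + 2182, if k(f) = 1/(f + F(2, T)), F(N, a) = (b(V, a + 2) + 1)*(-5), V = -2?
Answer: -19004/161 ≈ -118.04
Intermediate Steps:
T = -7/6 (T = 7*(2 - 3)/6 = (7/6)*(-1) = -7/6 ≈ -1.1667)
F(N, a) = 20 + 5*a (F(N, a) = ((-3 - (a + 2)) + 1)*(-5) = ((-3 - (2 + a)) + 1)*(-5) = ((-3 + (-2 - a)) + 1)*(-5) = ((-5 - a) + 1)*(-5) = (-4 - a)*(-5) = 20 + 5*a)
k(f) = 1/(85/6 + f) (k(f) = 1/(f + (20 + 5*(-7/6))) = 1/(f + (20 - 35/6)) = 1/(f + 85/6) = 1/(85/6 + f))
(k(-41) - 2300) + 2182 = (6/(85 + 6*(-41)) - 2300) + 2182 = (6/(85 - 246) - 2300) + 2182 = (6/(-161) - 2300) + 2182 = (6*(-1/161) - 2300) + 2182 = (-6/161 - 2300) + 2182 = -370306/161 + 2182 = -19004/161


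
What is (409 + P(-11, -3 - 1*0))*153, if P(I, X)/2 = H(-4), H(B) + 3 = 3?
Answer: 62577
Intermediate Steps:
H(B) = 0 (H(B) = -3 + 3 = 0)
P(I, X) = 0 (P(I, X) = 2*0 = 0)
(409 + P(-11, -3 - 1*0))*153 = (409 + 0)*153 = 409*153 = 62577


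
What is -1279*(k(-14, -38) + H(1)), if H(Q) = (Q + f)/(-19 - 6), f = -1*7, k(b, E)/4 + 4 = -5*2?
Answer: 1782926/25 ≈ 71317.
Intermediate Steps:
k(b, E) = -56 (k(b, E) = -16 + 4*(-5*2) = -16 + 4*(-10) = -16 - 40 = -56)
f = -7
H(Q) = 7/25 - Q/25 (H(Q) = (Q - 7)/(-19 - 6) = (-7 + Q)/(-25) = (-7 + Q)*(-1/25) = 7/25 - Q/25)
-1279*(k(-14, -38) + H(1)) = -1279*(-56 + (7/25 - 1/25*1)) = -1279*(-56 + (7/25 - 1/25)) = -1279*(-56 + 6/25) = -1279*(-1394/25) = 1782926/25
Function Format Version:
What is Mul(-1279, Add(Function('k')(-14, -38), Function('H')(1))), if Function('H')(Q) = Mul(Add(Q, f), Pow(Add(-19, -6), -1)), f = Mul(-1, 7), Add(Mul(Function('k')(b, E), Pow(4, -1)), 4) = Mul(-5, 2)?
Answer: Rational(1782926, 25) ≈ 71317.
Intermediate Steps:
Function('k')(b, E) = -56 (Function('k')(b, E) = Add(-16, Mul(4, Mul(-5, 2))) = Add(-16, Mul(4, -10)) = Add(-16, -40) = -56)
f = -7
Function('H')(Q) = Add(Rational(7, 25), Mul(Rational(-1, 25), Q)) (Function('H')(Q) = Mul(Add(Q, -7), Pow(Add(-19, -6), -1)) = Mul(Add(-7, Q), Pow(-25, -1)) = Mul(Add(-7, Q), Rational(-1, 25)) = Add(Rational(7, 25), Mul(Rational(-1, 25), Q)))
Mul(-1279, Add(Function('k')(-14, -38), Function('H')(1))) = Mul(-1279, Add(-56, Add(Rational(7, 25), Mul(Rational(-1, 25), 1)))) = Mul(-1279, Add(-56, Add(Rational(7, 25), Rational(-1, 25)))) = Mul(-1279, Add(-56, Rational(6, 25))) = Mul(-1279, Rational(-1394, 25)) = Rational(1782926, 25)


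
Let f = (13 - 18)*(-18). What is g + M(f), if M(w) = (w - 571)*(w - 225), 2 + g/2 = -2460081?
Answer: -4855231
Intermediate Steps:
f = 90 (f = -5*(-18) = 90)
g = -4920166 (g = -4 + 2*(-2460081) = -4 - 4920162 = -4920166)
M(w) = (-571 + w)*(-225 + w)
g + M(f) = -4920166 + (128475 + 90**2 - 796*90) = -4920166 + (128475 + 8100 - 71640) = -4920166 + 64935 = -4855231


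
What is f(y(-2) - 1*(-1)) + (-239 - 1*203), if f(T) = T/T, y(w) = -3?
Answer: -441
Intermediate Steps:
f(T) = 1
f(y(-2) - 1*(-1)) + (-239 - 1*203) = 1 + (-239 - 1*203) = 1 + (-239 - 203) = 1 - 442 = -441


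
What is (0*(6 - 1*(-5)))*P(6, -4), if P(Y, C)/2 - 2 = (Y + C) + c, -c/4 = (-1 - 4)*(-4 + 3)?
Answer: 0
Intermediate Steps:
c = -20 (c = -4*(-1 - 4)*(-4 + 3) = -(-20)*(-1) = -4*5 = -20)
P(Y, C) = -36 + 2*C + 2*Y (P(Y, C) = 4 + 2*((Y + C) - 20) = 4 + 2*((C + Y) - 20) = 4 + 2*(-20 + C + Y) = 4 + (-40 + 2*C + 2*Y) = -36 + 2*C + 2*Y)
(0*(6 - 1*(-5)))*P(6, -4) = (0*(6 - 1*(-5)))*(-36 + 2*(-4) + 2*6) = (0*(6 + 5))*(-36 - 8 + 12) = (0*11)*(-32) = 0*(-32) = 0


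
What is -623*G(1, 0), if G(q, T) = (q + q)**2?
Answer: -2492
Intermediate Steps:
G(q, T) = 4*q**2 (G(q, T) = (2*q)**2 = 4*q**2)
-623*G(1, 0) = -2492*1**2 = -2492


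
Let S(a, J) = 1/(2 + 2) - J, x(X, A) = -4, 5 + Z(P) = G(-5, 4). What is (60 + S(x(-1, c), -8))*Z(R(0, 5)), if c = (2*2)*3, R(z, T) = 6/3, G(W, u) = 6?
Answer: 273/4 ≈ 68.250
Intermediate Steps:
R(z, T) = 2 (R(z, T) = 6*(⅓) = 2)
c = 12 (c = 4*3 = 12)
Z(P) = 1 (Z(P) = -5 + 6 = 1)
S(a, J) = ¼ - J (S(a, J) = 1/4 - J = ¼ - J)
(60 + S(x(-1, c), -8))*Z(R(0, 5)) = (60 + (¼ - 1*(-8)))*1 = (60 + (¼ + 8))*1 = (60 + 33/4)*1 = (273/4)*1 = 273/4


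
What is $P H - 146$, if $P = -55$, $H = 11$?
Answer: $-751$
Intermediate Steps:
$P H - 146 = \left(-55\right) 11 - 146 = -605 - 146 = -751$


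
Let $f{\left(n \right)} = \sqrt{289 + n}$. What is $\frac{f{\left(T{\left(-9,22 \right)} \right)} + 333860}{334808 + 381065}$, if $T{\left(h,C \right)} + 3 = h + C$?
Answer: $\frac{333860}{715873} + \frac{\sqrt{299}}{715873} \approx 0.46639$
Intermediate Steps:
$T{\left(h,C \right)} = -3 + C + h$ ($T{\left(h,C \right)} = -3 + \left(h + C\right) = -3 + \left(C + h\right) = -3 + C + h$)
$\frac{f{\left(T{\left(-9,22 \right)} \right)} + 333860}{334808 + 381065} = \frac{\sqrt{289 - -10} + 333860}{334808 + 381065} = \frac{\sqrt{289 + 10} + 333860}{715873} = \left(\sqrt{299} + 333860\right) \frac{1}{715873} = \left(333860 + \sqrt{299}\right) \frac{1}{715873} = \frac{333860}{715873} + \frac{\sqrt{299}}{715873}$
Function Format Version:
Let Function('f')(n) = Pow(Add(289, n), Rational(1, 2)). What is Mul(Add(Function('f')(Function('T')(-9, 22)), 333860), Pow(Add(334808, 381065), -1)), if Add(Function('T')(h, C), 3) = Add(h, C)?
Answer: Add(Rational(333860, 715873), Mul(Rational(1, 715873), Pow(299, Rational(1, 2)))) ≈ 0.46639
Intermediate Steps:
Function('T')(h, C) = Add(-3, C, h) (Function('T')(h, C) = Add(-3, Add(h, C)) = Add(-3, Add(C, h)) = Add(-3, C, h))
Mul(Add(Function('f')(Function('T')(-9, 22)), 333860), Pow(Add(334808, 381065), -1)) = Mul(Add(Pow(Add(289, Add(-3, 22, -9)), Rational(1, 2)), 333860), Pow(Add(334808, 381065), -1)) = Mul(Add(Pow(Add(289, 10), Rational(1, 2)), 333860), Pow(715873, -1)) = Mul(Add(Pow(299, Rational(1, 2)), 333860), Rational(1, 715873)) = Mul(Add(333860, Pow(299, Rational(1, 2))), Rational(1, 715873)) = Add(Rational(333860, 715873), Mul(Rational(1, 715873), Pow(299, Rational(1, 2))))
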